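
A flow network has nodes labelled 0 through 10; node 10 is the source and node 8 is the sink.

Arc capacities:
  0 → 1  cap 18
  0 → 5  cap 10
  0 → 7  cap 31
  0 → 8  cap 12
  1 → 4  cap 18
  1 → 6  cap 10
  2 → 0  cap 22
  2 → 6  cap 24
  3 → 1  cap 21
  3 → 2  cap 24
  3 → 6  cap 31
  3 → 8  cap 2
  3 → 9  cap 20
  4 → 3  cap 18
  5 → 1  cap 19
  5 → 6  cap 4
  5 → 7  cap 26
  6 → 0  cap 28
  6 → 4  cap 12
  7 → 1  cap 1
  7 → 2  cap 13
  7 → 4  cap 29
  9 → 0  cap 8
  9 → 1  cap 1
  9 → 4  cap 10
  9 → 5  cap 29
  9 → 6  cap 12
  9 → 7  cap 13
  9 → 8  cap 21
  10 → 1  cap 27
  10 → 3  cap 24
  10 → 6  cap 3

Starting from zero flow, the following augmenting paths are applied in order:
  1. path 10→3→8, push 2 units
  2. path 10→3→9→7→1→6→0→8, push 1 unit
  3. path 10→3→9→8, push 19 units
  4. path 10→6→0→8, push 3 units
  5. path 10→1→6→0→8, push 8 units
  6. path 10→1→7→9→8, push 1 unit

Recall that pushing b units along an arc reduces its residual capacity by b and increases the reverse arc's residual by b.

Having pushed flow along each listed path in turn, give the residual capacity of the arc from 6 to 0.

after path 1 (10→3→8, push 2): res(6,0)=28
after path 2 (10→3→9→7→1→6→0→8, push 1): res(6,0)=27
after path 3 (10→3→9→8, push 19): res(6,0)=27
after path 4 (10→6→0→8, push 3): res(6,0)=24
after path 5 (10→1→6→0→8, push 8): res(6,0)=16
after path 6 (10→1→7→9→8, push 1): res(6,0)=16

Residual capacity of (6,0): 16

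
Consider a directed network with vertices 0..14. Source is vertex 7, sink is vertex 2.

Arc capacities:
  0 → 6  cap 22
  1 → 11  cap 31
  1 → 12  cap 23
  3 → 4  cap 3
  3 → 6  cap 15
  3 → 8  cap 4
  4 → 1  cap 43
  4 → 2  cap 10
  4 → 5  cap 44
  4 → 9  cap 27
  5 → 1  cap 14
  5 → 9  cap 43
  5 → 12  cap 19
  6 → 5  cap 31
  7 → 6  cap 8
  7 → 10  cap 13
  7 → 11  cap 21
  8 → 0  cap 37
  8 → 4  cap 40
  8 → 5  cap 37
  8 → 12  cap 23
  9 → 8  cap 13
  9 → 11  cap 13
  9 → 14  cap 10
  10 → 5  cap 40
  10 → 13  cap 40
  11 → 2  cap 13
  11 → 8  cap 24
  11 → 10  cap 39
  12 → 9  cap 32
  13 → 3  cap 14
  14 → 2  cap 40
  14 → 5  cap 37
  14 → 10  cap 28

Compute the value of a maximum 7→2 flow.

Maximum flow value: 33

augment #1: 7→11→2 bottleneck 13, total now 13
augment #2: 7→11→8→4→2 bottleneck 8, total now 21
augment #3: 7→6→5→9→14→2 bottleneck 8, total now 29
augment #4: 7→10→5→9→14→2 bottleneck 2, total now 31
augment #5: 7→10→13→3→4→2 bottleneck 2, total now 33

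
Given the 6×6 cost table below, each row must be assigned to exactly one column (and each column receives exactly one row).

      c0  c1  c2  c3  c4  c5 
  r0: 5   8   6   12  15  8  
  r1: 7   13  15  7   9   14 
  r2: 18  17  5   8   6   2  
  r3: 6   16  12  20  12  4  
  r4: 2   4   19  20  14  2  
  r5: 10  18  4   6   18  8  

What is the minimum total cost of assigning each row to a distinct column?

Minimum assignment cost: 30

optimal assignment: row0→col0 (cost 5), row1→col3 (cost 7), row2→col4 (cost 6), row3→col5 (cost 4), row4→col1 (cost 4), row5→col2 (cost 4)
total = 5 + 7 + 6 + 4 + 4 + 4 = 30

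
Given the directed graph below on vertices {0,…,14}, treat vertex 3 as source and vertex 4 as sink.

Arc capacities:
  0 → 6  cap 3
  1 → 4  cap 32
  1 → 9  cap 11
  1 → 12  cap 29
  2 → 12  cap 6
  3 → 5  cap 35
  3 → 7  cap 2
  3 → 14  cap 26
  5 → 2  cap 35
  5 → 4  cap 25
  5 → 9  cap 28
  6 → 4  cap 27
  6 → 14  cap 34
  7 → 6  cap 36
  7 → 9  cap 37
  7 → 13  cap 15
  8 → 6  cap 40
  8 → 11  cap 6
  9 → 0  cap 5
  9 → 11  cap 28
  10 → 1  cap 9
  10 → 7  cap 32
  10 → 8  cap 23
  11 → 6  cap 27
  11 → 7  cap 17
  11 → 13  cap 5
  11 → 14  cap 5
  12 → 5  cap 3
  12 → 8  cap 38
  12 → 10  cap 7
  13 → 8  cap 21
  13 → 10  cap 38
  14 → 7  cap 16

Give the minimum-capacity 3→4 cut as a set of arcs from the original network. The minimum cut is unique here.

Min-cut arcs: {(3,5), (3,7), (14,7)} (total capacity 53)

augment #1: 3→5→4 push 25
augment #2: 3→7→6→4 push 2
augment #3: 3→14→7→6→4 push 16
augment #4: 3→5→9→0→6→4 push 3
augment #5: 3→5→9→11→6→4 push 6
augment #6: 3→5→2→12→10→1→4 push 1
max flow = 53; residual-reachable set from 3 gives S-side
cut edges (S→T): {(3,5), (3,7), (14,7)} total cap 53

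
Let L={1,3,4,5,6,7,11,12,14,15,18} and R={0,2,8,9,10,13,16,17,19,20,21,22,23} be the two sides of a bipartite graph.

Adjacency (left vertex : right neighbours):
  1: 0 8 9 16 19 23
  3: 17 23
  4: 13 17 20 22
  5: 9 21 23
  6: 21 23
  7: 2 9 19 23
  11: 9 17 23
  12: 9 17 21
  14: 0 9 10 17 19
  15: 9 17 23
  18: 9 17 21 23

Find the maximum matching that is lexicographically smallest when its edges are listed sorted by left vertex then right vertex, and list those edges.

|M| = 8 (so the lex-smallest maximum matching has 8 edges)
process left vertices in ascending order; for each, take the smallest-labelled available neighbour that still permits 8 edges overall, or leave it unmatched if none does
lex-smallest matching: {1-0, 3-17, 4-13, 5-9, 6-21, 7-2, 11-23, 14-10}

Lex-smallest maximum matching: {(1,0), (3,17), (4,13), (5,9), (6,21), (7,2), (11,23), (14,10)}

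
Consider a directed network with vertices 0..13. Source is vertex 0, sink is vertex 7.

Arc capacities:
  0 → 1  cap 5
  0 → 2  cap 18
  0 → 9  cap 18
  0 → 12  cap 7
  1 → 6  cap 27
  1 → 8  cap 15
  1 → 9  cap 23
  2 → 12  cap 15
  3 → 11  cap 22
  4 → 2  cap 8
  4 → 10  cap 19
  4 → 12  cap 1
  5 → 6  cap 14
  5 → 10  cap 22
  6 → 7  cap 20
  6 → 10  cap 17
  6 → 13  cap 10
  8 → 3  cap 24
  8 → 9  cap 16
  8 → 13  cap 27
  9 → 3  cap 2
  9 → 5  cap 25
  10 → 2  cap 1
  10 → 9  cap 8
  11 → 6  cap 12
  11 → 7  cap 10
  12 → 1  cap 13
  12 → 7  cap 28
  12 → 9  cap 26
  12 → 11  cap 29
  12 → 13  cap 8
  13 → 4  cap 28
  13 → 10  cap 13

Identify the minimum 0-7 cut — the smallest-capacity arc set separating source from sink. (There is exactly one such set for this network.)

Min-cut arcs: {(0,1), (0,12), (2,12), (5,6), (9,3)} (total capacity 43)

augment #1: 0→12→7 push 7
augment #2: 0→1→6→7 push 5
augment #3: 0→2→12→7 push 15
augment #4: 0→9→3→11→7 push 2
augment #5: 0→9→5→6→7 push 14
max flow = 43; residual-reachable set from 0 gives S-side
cut edges (S→T): {(0,1), (0,12), (2,12), (5,6), (9,3)} total cap 43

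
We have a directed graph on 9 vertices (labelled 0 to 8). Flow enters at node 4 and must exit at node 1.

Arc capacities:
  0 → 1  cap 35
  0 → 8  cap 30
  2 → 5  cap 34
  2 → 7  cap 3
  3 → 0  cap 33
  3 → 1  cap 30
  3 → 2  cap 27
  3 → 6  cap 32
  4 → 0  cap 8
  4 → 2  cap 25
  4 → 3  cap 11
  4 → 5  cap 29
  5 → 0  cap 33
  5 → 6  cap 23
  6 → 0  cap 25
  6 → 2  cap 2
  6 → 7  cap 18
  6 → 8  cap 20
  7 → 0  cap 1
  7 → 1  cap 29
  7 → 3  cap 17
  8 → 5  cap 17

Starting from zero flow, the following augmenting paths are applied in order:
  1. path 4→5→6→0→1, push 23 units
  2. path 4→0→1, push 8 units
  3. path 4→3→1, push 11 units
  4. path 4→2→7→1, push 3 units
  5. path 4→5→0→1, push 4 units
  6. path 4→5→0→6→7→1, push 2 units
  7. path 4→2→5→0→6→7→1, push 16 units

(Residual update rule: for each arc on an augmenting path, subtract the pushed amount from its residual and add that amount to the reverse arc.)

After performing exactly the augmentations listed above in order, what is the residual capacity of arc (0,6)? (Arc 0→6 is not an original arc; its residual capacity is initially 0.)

Residual capacity of (0,6): 5

after path 1 (4→5→6→0→1, push 23): res(0,6)=23
after path 2 (4→0→1, push 8): res(0,6)=23
after path 3 (4→3→1, push 11): res(0,6)=23
after path 4 (4→2→7→1, push 3): res(0,6)=23
after path 5 (4→5→0→1, push 4): res(0,6)=23
after path 6 (4→5→0→6→7→1, push 2): res(0,6)=21
after path 7 (4→2→5→0→6→7→1, push 16): res(0,6)=5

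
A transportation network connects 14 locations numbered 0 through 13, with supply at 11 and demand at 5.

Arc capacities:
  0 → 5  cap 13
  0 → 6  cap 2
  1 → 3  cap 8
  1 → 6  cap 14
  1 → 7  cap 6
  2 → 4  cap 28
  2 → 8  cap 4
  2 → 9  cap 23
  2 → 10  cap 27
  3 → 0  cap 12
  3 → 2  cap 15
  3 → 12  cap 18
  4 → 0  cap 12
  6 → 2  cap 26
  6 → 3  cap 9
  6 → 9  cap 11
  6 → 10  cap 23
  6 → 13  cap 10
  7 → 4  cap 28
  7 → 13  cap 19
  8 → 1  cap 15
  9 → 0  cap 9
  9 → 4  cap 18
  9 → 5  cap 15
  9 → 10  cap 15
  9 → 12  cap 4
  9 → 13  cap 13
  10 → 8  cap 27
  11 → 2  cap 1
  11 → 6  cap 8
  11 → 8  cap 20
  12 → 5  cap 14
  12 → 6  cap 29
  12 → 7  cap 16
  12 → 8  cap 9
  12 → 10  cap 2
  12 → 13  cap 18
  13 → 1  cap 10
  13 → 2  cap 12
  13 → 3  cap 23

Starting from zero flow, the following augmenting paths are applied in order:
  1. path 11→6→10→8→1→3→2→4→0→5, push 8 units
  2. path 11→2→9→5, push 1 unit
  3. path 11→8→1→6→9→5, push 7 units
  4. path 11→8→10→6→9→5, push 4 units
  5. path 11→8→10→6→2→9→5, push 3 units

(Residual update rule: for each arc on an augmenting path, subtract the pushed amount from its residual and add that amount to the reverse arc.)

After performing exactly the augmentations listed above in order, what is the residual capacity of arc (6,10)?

after path 1 (11→6→10→8→1→3→2→4→0→5, push 8): res(6,10)=15
after path 2 (11→2→9→5, push 1): res(6,10)=15
after path 3 (11→8→1→6→9→5, push 7): res(6,10)=15
after path 4 (11→8→10→6→9→5, push 4): res(6,10)=19
after path 5 (11→8→10→6→2→9→5, push 3): res(6,10)=22

Residual capacity of (6,10): 22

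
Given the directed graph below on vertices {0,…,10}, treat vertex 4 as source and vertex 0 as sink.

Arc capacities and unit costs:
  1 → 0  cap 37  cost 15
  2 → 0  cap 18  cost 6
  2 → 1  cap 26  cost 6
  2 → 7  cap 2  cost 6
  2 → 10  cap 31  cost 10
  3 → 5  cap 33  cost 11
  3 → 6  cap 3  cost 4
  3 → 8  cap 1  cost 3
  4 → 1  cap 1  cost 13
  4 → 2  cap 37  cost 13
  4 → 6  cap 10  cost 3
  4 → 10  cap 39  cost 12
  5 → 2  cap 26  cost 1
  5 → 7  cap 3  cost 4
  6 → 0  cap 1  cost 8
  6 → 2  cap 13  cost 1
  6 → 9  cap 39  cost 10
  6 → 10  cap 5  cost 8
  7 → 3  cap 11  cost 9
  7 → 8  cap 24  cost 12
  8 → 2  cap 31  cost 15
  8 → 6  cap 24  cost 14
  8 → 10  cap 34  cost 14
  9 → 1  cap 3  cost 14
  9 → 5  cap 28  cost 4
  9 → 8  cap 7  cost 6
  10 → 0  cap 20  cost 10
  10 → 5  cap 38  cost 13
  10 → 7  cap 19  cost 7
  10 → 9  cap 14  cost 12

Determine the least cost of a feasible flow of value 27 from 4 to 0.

shortest-cost path #1: 4→6→2→0 push 10 @ unit cost 10 (adds 100)
shortest-cost path #2: 4→2→0 push 8 @ unit cost 19 (adds 152)
shortest-cost path #3: 4→2→6→0 push 1 @ unit cost 20 (adds 20)
shortest-cost path #4: 4→10→0 push 8 @ unit cost 22 (adds 176)
total cost = 448

Minimum cost for 27 units: 448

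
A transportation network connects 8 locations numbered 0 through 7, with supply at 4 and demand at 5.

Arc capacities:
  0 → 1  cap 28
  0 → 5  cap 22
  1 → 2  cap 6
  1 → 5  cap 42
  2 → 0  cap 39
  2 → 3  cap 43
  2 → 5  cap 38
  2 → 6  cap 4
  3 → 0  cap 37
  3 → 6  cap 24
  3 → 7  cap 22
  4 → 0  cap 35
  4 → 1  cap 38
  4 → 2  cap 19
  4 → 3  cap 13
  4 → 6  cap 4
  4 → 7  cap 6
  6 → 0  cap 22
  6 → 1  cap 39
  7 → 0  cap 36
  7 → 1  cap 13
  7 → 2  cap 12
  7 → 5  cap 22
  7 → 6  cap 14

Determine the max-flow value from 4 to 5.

Maximum flow value: 108

augment #1: 4→0→5 bottleneck 22, total now 22
augment #2: 4→1→5 bottleneck 38, total now 60
augment #3: 4→2→5 bottleneck 19, total now 79
augment #4: 4→7→5 bottleneck 6, total now 85
augment #5: 4→0→1→5 bottleneck 4, total now 89
augment #6: 4→3→7→5 bottleneck 13, total now 102
augment #7: 4→0→1→2→5 bottleneck 6, total now 108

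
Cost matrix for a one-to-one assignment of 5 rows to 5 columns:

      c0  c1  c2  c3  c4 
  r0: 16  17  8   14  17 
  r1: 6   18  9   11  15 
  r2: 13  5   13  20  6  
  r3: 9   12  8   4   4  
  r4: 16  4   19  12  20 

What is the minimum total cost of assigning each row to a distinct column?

optimal assignment: row0→col2 (cost 8), row1→col0 (cost 6), row2→col4 (cost 6), row3→col3 (cost 4), row4→col1 (cost 4)
total = 8 + 6 + 6 + 4 + 4 = 28

Minimum assignment cost: 28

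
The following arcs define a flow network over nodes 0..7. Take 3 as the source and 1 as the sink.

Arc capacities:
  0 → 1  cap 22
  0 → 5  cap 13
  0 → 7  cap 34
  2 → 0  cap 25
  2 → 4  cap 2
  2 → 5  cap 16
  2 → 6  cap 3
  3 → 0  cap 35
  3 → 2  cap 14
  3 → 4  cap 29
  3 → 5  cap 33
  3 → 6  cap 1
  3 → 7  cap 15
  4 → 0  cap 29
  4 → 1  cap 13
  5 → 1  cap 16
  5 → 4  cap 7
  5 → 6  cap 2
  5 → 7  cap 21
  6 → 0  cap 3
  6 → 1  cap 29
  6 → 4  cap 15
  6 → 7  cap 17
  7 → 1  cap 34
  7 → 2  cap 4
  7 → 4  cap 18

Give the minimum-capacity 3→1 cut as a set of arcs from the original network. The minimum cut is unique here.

Min-cut arcs: {(0,1), (2,6), (3,6), (4,1), (5,1), (5,6), (7,1)} (total capacity 91)

augment #1: 3→0→1 push 22
augment #2: 3→4→1 push 13
augment #3: 3→5→1 push 16
augment #4: 3→6→1 push 1
augment #5: 3→7→1 push 15
augment #6: 3→0→7→1 push 13
augment #7: 3→2→6→1 push 3
augment #8: 3→5→6→1 push 2
augment #9: 3→5→7→1 push 6
max flow = 91; residual-reachable set from 3 gives S-side
cut edges (S→T): {(0,1), (2,6), (3,6), (4,1), (5,1), (5,6), (7,1)} total cap 91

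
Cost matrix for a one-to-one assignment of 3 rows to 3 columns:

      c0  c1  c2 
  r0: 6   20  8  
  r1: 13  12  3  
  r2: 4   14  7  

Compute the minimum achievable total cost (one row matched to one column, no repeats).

Minimum assignment cost: 23

optimal assignment: row0→col0 (cost 6), row1→col2 (cost 3), row2→col1 (cost 14)
total = 6 + 3 + 14 = 23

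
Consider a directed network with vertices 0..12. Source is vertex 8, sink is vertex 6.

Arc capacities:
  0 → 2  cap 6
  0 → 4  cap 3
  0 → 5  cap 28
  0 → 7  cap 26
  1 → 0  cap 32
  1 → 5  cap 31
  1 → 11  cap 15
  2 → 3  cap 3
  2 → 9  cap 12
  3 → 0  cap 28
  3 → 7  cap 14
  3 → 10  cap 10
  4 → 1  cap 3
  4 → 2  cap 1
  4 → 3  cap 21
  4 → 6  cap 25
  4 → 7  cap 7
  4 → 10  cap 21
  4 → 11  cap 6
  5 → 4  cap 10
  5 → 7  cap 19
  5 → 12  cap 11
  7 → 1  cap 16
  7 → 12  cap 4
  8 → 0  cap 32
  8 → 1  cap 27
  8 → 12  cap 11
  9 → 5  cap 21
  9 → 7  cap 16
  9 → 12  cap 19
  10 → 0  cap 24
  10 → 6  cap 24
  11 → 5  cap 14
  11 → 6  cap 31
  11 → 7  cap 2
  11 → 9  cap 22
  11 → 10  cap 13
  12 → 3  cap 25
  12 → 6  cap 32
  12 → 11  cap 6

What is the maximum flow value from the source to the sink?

Maximum flow value: 60

augment #1: 8→12→6 bottleneck 11, total now 11
augment #2: 8→0→4→6 bottleneck 3, total now 14
augment #3: 8→1→11→6 bottleneck 15, total now 29
augment #4: 8→0→5→4→6 bottleneck 10, total now 39
augment #5: 8→0→5→12→6 bottleneck 11, total now 50
augment #6: 8→0→7→12→6 bottleneck 4, total now 54
augment #7: 8→0→2→3→10→6 bottleneck 3, total now 57
augment #8: 8→0→2→9→12→6 bottleneck 1, total now 58
augment #9: 8→1→0→2→9→12→6 bottleneck 2, total now 60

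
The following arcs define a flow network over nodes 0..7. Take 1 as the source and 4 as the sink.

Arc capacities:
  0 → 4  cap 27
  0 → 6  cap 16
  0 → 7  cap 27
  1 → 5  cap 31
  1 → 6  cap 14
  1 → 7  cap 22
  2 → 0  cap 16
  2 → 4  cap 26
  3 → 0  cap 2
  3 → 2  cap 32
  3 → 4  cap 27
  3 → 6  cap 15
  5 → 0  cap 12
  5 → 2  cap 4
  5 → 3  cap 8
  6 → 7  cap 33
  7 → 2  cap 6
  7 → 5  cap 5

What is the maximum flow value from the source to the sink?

Maximum flow value: 30

augment #1: 1→5→0→4 bottleneck 12, total now 12
augment #2: 1→5→2→4 bottleneck 4, total now 16
augment #3: 1→5→3→4 bottleneck 8, total now 24
augment #4: 1→7→2→4 bottleneck 6, total now 30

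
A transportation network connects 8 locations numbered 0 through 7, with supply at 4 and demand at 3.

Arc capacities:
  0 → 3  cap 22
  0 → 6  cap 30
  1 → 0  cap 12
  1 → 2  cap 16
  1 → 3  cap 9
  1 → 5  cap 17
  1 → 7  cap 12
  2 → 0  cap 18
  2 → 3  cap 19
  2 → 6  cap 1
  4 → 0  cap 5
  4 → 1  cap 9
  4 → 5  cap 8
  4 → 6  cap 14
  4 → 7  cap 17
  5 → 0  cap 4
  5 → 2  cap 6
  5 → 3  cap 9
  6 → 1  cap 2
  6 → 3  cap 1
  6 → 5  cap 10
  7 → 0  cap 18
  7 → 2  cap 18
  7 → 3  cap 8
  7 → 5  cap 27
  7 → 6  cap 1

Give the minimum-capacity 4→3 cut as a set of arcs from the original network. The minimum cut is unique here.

augment #1: 4→0→3 push 5
augment #2: 4→1→3 push 9
augment #3: 4→5→3 push 8
augment #4: 4→6→3 push 1
augment #5: 4→7→3 push 8
augment #6: 4→6→5→3 push 1
augment #7: 4→7→0→3 push 9
augment #8: 4→6→1→0→3 push 2
augment #9: 4→6→5→0→3 push 4
augment #10: 4→6→5→2→3 push 5
max flow = 52; residual-reachable set from 4 gives S-side
cut edges (S→T): {(4,0), (4,1), (4,5), (4,7), (6,1), (6,3), (6,5)} total cap 52

Min-cut arcs: {(4,0), (4,1), (4,5), (4,7), (6,1), (6,3), (6,5)} (total capacity 52)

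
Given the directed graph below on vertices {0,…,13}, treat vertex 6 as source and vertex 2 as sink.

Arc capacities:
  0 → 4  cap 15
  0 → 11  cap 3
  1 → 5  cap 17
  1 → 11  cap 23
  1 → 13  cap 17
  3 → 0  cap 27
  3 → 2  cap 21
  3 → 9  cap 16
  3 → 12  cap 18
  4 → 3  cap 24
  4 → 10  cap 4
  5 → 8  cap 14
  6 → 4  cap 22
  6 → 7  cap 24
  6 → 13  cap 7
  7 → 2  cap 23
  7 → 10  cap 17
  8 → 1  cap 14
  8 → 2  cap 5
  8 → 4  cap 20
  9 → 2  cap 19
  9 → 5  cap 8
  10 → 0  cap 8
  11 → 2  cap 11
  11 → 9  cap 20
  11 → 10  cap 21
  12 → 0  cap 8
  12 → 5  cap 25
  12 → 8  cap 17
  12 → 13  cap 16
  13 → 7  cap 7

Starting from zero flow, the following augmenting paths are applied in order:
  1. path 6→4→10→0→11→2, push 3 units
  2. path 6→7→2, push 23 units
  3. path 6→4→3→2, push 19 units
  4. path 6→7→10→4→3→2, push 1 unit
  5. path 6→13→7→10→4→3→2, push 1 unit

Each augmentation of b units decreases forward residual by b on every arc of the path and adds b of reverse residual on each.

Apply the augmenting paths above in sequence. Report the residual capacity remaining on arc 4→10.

Residual capacity of (4,10): 3

after path 1 (6→4→10→0→11→2, push 3): res(4,10)=1
after path 2 (6→7→2, push 23): res(4,10)=1
after path 3 (6→4→3→2, push 19): res(4,10)=1
after path 4 (6→7→10→4→3→2, push 1): res(4,10)=2
after path 5 (6→13→7→10→4→3→2, push 1): res(4,10)=3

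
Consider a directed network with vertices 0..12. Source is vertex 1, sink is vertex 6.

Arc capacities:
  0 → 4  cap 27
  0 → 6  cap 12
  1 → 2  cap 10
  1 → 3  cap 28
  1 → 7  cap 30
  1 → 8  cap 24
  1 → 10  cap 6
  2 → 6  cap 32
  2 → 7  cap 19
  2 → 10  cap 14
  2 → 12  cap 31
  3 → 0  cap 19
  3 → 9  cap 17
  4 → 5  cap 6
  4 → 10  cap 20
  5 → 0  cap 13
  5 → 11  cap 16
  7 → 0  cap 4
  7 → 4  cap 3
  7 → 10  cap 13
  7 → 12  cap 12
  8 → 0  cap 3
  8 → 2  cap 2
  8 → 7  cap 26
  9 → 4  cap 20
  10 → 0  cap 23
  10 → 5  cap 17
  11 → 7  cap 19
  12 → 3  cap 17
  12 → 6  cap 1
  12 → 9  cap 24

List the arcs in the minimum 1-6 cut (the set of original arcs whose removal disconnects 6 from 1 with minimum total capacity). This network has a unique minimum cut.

augment #1: 1→2→6 push 10
augment #2: 1→3→0→6 push 12
augment #3: 1→7→12→6 push 1
augment #4: 1→8→2→6 push 2
max flow = 25; residual-reachable set from 1 gives S-side
cut edges (S→T): {(0,6), (1,2), (8,2), (12,6)} total cap 25

Min-cut arcs: {(0,6), (1,2), (8,2), (12,6)} (total capacity 25)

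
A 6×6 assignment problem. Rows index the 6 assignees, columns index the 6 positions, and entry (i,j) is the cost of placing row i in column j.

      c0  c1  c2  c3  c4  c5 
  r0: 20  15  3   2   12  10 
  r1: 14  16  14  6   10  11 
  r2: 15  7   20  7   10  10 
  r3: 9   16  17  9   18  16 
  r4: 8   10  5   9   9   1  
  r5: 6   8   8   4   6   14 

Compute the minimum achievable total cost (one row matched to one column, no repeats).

Minimum assignment cost: 32

optimal assignment: row0→col2 (cost 3), row1→col3 (cost 6), row2→col1 (cost 7), row3→col0 (cost 9), row4→col5 (cost 1), row5→col4 (cost 6)
total = 3 + 6 + 7 + 9 + 1 + 6 = 32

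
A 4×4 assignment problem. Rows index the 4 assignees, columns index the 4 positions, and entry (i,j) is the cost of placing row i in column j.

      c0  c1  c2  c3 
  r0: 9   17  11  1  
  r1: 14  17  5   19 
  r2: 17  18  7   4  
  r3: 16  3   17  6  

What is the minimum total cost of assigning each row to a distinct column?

optimal assignment: row0→col0 (cost 9), row1→col2 (cost 5), row2→col3 (cost 4), row3→col1 (cost 3)
total = 9 + 5 + 4 + 3 = 21

Minimum assignment cost: 21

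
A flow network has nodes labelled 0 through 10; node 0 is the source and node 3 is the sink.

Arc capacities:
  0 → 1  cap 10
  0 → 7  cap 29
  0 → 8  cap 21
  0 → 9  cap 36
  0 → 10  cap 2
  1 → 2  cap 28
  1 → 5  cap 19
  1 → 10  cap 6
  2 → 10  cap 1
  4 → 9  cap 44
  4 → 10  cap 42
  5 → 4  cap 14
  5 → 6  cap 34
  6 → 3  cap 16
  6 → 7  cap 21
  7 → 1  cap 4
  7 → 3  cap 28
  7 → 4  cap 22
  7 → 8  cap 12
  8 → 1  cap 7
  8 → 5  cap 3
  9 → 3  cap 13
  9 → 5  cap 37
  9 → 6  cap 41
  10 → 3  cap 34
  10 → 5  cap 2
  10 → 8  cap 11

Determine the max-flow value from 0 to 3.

augment #1: 0→7→3 bottleneck 28, total now 28
augment #2: 0→9→3 bottleneck 13, total now 41
augment #3: 0→10→3 bottleneck 2, total now 43
augment #4: 0→1→10→3 bottleneck 6, total now 49
augment #5: 0→9→6→3 bottleneck 16, total now 65
augment #6: 0→1→2→10→3 bottleneck 1, total now 66
augment #7: 0→7→4→10→3 bottleneck 1, total now 67
augment #8: 0→1→5→4→10→3 bottleneck 3, total now 70
augment #9: 0→8→5→4→10→3 bottleneck 3, total now 73
augment #10: 0→9→5→4→10→3 bottleneck 7, total now 80
augment #11: 0→8→1→5→4→10→3 bottleneck 1, total now 81
augment #12: 0→8→1→5→6→7→4→10→3 bottleneck 6, total now 87

Maximum flow value: 87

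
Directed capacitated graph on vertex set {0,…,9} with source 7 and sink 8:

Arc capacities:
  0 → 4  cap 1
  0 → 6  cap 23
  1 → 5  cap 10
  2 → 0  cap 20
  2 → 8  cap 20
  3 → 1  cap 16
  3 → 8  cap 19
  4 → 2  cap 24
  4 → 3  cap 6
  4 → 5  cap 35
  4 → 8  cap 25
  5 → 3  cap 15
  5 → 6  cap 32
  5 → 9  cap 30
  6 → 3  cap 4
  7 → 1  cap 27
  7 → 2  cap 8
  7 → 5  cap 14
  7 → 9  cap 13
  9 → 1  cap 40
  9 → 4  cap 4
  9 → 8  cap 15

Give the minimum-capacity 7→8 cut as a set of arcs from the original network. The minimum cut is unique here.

augment #1: 7→2→8 push 8
augment #2: 7→9→8 push 13
augment #3: 7→5→3→8 push 14
augment #4: 7→1→5→3→8 push 1
augment #5: 7→1→5→9→8 push 2
augment #6: 7→1→5→6→3→8 push 4
augment #7: 7→1→5→9→4→8 push 3
max flow = 45; residual-reachable set from 7 gives S-side
cut edges (S→T): {(1,5), (7,2), (7,5), (7,9)} total cap 45

Min-cut arcs: {(1,5), (7,2), (7,5), (7,9)} (total capacity 45)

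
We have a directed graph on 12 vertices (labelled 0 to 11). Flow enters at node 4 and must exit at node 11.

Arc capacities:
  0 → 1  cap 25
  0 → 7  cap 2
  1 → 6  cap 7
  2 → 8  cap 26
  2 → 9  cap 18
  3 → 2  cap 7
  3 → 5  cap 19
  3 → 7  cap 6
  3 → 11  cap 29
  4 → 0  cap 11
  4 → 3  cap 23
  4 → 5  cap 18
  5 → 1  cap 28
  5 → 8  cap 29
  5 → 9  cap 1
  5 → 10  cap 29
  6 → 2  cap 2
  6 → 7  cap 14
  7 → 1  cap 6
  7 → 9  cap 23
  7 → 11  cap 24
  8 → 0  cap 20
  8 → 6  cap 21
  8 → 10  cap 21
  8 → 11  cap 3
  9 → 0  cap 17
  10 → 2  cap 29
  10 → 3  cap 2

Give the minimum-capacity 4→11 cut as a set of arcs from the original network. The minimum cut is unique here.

Min-cut arcs: {(0,7), (4,3), (6,7), (8,11), (10,3)} (total capacity 44)

augment #1: 4→3→11 push 23
augment #2: 4→0→7→11 push 2
augment #3: 4→5→8→11 push 3
augment #4: 4→5→10→3→11 push 2
augment #5: 4→0→1→6→7→11 push 7
augment #6: 4→5→8→6→7→11 push 7
max flow = 44; residual-reachable set from 4 gives S-side
cut edges (S→T): {(0,7), (4,3), (6,7), (8,11), (10,3)} total cap 44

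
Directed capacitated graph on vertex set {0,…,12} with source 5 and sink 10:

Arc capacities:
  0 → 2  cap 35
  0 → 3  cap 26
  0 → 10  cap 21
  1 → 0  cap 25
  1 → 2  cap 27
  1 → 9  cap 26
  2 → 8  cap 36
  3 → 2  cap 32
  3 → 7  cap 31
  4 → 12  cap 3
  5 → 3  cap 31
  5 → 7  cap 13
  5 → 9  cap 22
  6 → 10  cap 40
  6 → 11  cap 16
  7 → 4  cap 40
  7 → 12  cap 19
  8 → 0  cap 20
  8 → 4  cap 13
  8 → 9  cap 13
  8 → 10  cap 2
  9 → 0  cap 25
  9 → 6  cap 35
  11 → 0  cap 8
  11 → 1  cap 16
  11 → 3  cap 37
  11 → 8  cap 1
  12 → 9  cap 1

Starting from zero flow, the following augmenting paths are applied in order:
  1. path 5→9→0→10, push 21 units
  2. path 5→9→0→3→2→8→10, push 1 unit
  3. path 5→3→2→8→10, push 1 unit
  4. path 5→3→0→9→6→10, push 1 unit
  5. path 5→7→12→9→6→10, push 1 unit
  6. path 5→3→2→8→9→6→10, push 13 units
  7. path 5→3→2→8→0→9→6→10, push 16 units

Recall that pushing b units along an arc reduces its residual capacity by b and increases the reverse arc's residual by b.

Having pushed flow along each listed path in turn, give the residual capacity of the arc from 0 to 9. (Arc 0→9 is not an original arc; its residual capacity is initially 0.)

Residual capacity of (0,9): 5

after path 1 (5→9→0→10, push 21): res(0,9)=21
after path 2 (5→9→0→3→2→8→10, push 1): res(0,9)=22
after path 3 (5→3→2→8→10, push 1): res(0,9)=22
after path 4 (5→3→0→9→6→10, push 1): res(0,9)=21
after path 5 (5→7→12→9→6→10, push 1): res(0,9)=21
after path 6 (5→3→2→8→9→6→10, push 13): res(0,9)=21
after path 7 (5→3→2→8→0→9→6→10, push 16): res(0,9)=5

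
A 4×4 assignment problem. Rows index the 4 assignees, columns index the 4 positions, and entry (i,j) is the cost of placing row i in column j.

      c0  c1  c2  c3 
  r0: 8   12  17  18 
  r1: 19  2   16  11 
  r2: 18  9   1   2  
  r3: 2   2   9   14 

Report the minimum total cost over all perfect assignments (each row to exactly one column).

optimal assignment: row0→col0 (cost 8), row1→col1 (cost 2), row2→col3 (cost 2), row3→col2 (cost 9)
total = 8 + 2 + 2 + 9 = 21

Minimum assignment cost: 21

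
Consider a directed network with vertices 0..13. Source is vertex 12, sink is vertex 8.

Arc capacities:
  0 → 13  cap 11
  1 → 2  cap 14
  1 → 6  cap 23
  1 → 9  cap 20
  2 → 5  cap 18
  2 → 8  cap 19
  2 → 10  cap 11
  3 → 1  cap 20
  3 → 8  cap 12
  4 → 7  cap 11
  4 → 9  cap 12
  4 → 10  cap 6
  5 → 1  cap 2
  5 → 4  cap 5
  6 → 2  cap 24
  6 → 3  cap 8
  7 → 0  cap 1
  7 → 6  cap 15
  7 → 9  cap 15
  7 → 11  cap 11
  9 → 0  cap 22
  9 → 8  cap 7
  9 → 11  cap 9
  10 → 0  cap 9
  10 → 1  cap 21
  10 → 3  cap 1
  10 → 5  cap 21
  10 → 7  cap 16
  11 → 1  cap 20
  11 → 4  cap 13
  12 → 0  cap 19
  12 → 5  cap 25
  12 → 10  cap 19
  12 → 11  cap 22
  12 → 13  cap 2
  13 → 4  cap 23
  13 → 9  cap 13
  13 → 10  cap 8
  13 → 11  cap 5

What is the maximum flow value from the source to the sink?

Maximum flow value: 35

augment #1: 12→10→3→8 bottleneck 1, total now 1
augment #2: 12→13→9→8 bottleneck 2, total now 3
augment #3: 12→0→13→9→8 bottleneck 5, total now 8
augment #4: 12→5→1→2→8 bottleneck 2, total now 10
augment #5: 12→10→1→2→8 bottleneck 12, total now 22
augment #6: 12→10→1→6→2→8 bottleneck 5, total now 27
augment #7: 12→10→1→6→3→8 bottleneck 1, total now 28
augment #8: 12→11→1→6→3→8 bottleneck 7, total now 35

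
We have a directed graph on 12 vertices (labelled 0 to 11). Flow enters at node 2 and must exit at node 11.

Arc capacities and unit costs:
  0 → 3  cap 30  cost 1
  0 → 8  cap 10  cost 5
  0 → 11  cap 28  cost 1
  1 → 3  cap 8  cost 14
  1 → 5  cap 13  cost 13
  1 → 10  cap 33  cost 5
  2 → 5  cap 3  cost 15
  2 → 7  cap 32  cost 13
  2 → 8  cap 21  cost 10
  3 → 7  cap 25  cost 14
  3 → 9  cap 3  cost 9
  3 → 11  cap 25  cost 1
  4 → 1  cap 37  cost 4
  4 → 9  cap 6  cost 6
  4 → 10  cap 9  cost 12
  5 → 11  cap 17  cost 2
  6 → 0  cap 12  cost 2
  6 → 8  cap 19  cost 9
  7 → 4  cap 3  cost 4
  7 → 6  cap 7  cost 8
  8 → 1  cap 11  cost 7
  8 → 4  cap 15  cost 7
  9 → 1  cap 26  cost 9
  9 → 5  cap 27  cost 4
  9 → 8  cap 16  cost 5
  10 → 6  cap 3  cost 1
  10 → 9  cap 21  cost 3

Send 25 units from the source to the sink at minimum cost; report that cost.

shortest-cost path #1: 2→5→11 push 3 @ unit cost 17 (adds 51)
shortest-cost path #2: 2→7→6→0→11 push 7 @ unit cost 24 (adds 168)
shortest-cost path #3: 2→8→1→10→6→0→11 push 3 @ unit cost 26 (adds 78)
shortest-cost path #4: 2→7→4→9→5→11 push 3 @ unit cost 29 (adds 87)
shortest-cost path #5: 2→8→4→9→5→11 push 3 @ unit cost 29 (adds 87)
shortest-cost path #6: 2→8→1→10→9→5→11 push 6 @ unit cost 31 (adds 186)
total cost = 657

Minimum cost for 25 units: 657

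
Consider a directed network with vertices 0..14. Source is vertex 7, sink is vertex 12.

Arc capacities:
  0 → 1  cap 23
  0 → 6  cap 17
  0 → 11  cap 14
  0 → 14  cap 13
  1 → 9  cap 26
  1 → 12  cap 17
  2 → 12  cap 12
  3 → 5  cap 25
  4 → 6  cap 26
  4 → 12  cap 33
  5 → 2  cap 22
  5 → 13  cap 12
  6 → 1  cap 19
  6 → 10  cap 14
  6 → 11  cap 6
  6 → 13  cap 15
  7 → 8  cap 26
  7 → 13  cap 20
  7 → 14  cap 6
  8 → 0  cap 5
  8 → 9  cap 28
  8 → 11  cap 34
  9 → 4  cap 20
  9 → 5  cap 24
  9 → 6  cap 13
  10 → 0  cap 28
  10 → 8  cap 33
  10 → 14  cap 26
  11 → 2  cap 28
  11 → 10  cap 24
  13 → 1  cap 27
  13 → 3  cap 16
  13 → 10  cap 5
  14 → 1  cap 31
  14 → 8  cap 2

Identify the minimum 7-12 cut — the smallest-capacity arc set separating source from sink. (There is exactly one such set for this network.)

Min-cut arcs: {(1,12), (2,12), (9,4)} (total capacity 49)

augment #1: 7→13→1→12 push 17
augment #2: 7→8→9→4→12 push 20
augment #3: 7→8→11→2→12 push 6
augment #4: 7→13→3→5→2→12 push 3
augment #5: 7→14→8→11→2→12 push 2
augment #6: 7→14→1→9→5→2→12 push 1
max flow = 49; residual-reachable set from 7 gives S-side
cut edges (S→T): {(1,12), (2,12), (9,4)} total cap 49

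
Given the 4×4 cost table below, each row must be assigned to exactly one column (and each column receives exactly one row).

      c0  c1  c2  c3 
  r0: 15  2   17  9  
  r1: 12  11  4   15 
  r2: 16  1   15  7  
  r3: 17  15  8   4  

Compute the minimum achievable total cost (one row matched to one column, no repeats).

Minimum assignment cost: 24

optimal assignment: row0→col0 (cost 15), row1→col2 (cost 4), row2→col1 (cost 1), row3→col3 (cost 4)
total = 15 + 4 + 1 + 4 = 24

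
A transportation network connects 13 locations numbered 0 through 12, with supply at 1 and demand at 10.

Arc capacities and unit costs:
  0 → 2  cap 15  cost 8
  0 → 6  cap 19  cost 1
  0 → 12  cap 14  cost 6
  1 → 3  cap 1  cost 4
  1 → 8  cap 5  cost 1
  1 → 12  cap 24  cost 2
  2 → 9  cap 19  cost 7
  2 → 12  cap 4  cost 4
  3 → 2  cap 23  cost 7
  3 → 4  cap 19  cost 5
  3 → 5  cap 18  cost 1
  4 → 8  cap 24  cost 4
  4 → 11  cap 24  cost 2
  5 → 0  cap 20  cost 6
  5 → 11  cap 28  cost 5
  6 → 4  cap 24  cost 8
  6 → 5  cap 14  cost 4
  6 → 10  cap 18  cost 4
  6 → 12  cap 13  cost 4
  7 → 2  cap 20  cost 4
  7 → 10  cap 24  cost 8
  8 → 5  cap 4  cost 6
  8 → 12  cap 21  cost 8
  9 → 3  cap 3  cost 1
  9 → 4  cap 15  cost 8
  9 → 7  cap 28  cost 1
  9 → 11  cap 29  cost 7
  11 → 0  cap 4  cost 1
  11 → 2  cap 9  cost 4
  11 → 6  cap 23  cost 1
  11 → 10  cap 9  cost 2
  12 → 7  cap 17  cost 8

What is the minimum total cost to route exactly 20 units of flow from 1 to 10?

shortest-cost path #1: 1→3→5→11→10 push 1 @ unit cost 12 (adds 12)
shortest-cost path #2: 1→8→5→11→10 push 4 @ unit cost 14 (adds 56)
shortest-cost path #3: 1→12→7→10 push 15 @ unit cost 18 (adds 270)
total cost = 338

Minimum cost for 20 units: 338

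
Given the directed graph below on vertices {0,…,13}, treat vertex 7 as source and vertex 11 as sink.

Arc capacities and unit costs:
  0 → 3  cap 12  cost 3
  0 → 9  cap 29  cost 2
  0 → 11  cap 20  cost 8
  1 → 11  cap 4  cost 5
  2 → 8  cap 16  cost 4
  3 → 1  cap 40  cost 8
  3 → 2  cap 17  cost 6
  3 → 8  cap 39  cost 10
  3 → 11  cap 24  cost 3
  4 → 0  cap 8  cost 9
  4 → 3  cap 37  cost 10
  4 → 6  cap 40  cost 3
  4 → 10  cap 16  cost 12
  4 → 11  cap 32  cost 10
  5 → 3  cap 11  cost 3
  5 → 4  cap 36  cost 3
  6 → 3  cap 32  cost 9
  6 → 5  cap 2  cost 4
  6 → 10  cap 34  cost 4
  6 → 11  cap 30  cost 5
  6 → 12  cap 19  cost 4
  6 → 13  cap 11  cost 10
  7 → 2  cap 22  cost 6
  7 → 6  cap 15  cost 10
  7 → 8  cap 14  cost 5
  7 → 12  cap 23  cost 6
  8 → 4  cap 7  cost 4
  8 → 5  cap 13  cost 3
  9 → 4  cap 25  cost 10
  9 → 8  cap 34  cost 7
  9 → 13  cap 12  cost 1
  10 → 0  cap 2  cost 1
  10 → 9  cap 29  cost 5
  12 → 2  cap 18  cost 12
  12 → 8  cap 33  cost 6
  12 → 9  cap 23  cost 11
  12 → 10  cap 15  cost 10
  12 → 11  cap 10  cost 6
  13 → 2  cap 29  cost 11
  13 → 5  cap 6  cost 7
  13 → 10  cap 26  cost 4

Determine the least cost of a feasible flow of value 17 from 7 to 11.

Minimum cost for 17 units: 218

shortest-cost path #1: 7→12→11 push 10 @ unit cost 12 (adds 120)
shortest-cost path #2: 7→8→5→3→11 push 7 @ unit cost 14 (adds 98)
total cost = 218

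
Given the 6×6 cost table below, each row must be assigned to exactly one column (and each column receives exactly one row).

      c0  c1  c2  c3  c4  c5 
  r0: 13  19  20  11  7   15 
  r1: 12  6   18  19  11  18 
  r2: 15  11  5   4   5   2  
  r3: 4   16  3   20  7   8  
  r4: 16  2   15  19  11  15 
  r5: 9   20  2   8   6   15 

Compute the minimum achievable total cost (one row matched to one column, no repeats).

optimal assignment: row0→col3 (cost 11), row1→col4 (cost 11), row2→col5 (cost 2), row3→col0 (cost 4), row4→col1 (cost 2), row5→col2 (cost 2)
total = 11 + 11 + 2 + 4 + 2 + 2 = 32

Minimum assignment cost: 32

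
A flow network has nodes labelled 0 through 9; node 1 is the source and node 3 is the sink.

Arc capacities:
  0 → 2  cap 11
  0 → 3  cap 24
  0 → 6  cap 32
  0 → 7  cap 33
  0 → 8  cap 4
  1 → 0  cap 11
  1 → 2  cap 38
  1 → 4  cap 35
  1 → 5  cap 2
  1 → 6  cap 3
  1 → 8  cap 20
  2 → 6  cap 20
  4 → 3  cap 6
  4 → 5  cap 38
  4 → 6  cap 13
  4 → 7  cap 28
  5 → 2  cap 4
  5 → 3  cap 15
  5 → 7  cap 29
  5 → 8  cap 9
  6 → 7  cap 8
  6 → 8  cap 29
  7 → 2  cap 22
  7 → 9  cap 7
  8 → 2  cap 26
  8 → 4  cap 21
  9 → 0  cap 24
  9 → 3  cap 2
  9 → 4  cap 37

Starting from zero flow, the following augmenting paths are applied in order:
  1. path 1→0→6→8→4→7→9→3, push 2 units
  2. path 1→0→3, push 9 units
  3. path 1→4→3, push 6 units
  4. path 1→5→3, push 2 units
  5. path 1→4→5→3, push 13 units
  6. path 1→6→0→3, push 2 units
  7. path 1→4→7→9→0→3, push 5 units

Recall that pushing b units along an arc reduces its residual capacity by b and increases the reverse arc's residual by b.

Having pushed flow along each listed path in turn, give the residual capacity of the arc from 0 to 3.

Residual capacity of (0,3): 8

after path 1 (1→0→6→8→4→7→9→3, push 2): res(0,3)=24
after path 2 (1→0→3, push 9): res(0,3)=15
after path 3 (1→4→3, push 6): res(0,3)=15
after path 4 (1→5→3, push 2): res(0,3)=15
after path 5 (1→4→5→3, push 13): res(0,3)=15
after path 6 (1→6→0→3, push 2): res(0,3)=13
after path 7 (1→4→7→9→0→3, push 5): res(0,3)=8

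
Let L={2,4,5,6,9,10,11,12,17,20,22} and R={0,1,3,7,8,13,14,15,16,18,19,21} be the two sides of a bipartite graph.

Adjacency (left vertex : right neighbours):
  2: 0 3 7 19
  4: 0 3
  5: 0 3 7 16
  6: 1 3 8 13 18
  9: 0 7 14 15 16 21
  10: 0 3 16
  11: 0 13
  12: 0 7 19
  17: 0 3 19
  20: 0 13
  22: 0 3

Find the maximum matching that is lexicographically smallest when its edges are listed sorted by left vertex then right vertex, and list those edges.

Lex-smallest maximum matching: {(2,0), (4,3), (5,7), (6,1), (9,14), (10,16), (11,13), (12,19)}

|M| = 8 (so the lex-smallest maximum matching has 8 edges)
process left vertices in ascending order; for each, take the smallest-labelled available neighbour that still permits 8 edges overall, or leave it unmatched if none does
lex-smallest matching: {2-0, 4-3, 5-7, 6-1, 9-14, 10-16, 11-13, 12-19}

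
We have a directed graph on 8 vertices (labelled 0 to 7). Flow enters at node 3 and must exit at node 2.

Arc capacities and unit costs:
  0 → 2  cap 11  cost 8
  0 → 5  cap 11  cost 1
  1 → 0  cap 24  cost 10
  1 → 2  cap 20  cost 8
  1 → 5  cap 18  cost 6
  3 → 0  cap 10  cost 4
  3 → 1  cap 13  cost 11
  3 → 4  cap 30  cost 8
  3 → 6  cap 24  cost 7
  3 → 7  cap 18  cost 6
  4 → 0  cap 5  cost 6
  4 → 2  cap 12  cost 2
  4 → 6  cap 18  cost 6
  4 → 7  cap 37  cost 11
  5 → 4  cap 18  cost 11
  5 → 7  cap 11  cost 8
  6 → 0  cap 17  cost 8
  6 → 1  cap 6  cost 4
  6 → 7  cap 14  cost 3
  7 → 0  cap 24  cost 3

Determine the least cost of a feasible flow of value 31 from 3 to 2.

shortest-cost path #1: 3→4→2 push 12 @ unit cost 10 (adds 120)
shortest-cost path #2: 3→0→2 push 10 @ unit cost 12 (adds 120)
shortest-cost path #3: 3→7→0→2 push 1 @ unit cost 17 (adds 17)
shortest-cost path #4: 3→1→2 push 8 @ unit cost 19 (adds 152)
total cost = 409

Minimum cost for 31 units: 409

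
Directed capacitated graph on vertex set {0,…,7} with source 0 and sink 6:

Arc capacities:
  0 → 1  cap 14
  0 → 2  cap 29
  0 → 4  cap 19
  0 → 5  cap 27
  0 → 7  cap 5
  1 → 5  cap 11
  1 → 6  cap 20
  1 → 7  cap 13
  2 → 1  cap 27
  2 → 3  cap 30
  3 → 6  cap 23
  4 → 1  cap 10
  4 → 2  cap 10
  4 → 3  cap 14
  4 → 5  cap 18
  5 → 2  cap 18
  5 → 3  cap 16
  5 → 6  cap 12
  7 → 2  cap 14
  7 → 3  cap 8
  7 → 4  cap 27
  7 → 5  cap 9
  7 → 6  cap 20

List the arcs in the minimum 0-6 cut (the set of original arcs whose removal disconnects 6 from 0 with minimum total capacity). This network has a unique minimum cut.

augment #1: 0→1→6 push 14
augment #2: 0→5→6 push 12
augment #3: 0→7→6 push 5
augment #4: 0→2→1→6 push 6
augment #5: 0→2→3→6 push 23
augment #6: 0→4→1→7→6 push 10
augment #7: 0→4→2→1→7→6 push 3
max flow = 73; residual-reachable set from 0 gives S-side
cut edges (S→T): {(0,7), (1,6), (1,7), (3,6), (5,6)} total cap 73

Min-cut arcs: {(0,7), (1,6), (1,7), (3,6), (5,6)} (total capacity 73)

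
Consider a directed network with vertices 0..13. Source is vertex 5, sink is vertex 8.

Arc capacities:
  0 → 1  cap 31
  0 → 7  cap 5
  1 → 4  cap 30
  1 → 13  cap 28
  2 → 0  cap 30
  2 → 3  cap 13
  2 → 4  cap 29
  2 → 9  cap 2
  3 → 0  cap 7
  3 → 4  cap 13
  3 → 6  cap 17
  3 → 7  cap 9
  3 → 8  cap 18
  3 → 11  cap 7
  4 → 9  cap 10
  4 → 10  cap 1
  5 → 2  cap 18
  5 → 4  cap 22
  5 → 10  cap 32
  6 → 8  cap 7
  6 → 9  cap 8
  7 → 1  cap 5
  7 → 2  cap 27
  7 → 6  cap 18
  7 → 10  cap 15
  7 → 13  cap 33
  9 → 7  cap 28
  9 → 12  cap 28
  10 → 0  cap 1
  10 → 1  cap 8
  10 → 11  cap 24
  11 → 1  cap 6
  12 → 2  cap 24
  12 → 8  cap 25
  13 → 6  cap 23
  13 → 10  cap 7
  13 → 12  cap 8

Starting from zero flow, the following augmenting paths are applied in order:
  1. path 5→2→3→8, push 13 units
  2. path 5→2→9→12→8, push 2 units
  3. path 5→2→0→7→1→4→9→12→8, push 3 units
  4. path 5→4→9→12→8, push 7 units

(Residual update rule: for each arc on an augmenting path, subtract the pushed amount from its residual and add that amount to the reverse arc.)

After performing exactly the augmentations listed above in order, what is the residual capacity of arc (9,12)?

after path 1 (5→2→3→8, push 13): res(9,12)=28
after path 2 (5→2→9→12→8, push 2): res(9,12)=26
after path 3 (5→2→0→7→1→4→9→12→8, push 3): res(9,12)=23
after path 4 (5→4→9→12→8, push 7): res(9,12)=16

Residual capacity of (9,12): 16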